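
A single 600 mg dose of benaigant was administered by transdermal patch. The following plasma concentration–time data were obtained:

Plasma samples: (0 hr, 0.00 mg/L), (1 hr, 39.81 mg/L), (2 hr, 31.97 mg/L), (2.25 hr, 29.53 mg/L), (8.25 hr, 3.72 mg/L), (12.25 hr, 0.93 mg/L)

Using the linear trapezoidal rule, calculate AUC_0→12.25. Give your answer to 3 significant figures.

Trapezoidal AUC_0→12.25:
  [0→1]: (0.00+39.81)/2 × 1 = 19.905
  [1→2]: (39.81+31.97)/2 × 1 = 35.89
  [2→2.25]: (31.97+29.53)/2 × 0.25 = 7.6875
  [2.25→8.25]: (29.53+3.72)/2 × 6 = 99.75
  [8.25→12.25]: (3.72+0.93)/2 × 4 = 9.3
  Sum = 172.5325 mg/L·hr

AUC = 173 mg/L·hr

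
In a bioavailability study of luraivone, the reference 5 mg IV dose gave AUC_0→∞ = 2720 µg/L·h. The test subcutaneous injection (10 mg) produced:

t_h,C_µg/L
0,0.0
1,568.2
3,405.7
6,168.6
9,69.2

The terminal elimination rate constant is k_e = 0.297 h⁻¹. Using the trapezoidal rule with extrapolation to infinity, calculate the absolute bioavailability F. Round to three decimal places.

Trapezoidal AUC_0→9 (subcutaneous injection):
  [0→1]: (0.0+568.2)/2 × 1 = 284.1
  [1→3]: (568.2+405.7)/2 × 2 = 973.9
  [3→6]: (405.7+168.6)/2 × 3 = 861.45
  [6→9]: (168.6+69.2)/2 × 3 = 356.7
  Sum = 2476.15 µg/L·h
Tail: C_last/k_e = 69.2/0.297 = 232.997
AUC_0→∞ (subcutaneous injection) = 2476.15 + 232.997 = 2709.147 µg/L·h
F = (AUC_ev/D_ev)/(AUC_iv/D_iv) = (2709.147/10)/(2720/5) = 270.9147/544 = 0.4980

F = 0.498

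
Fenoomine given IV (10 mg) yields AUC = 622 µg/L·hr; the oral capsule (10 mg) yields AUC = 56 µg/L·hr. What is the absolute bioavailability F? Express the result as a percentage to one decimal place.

F = (AUC_ev / D_ev) / (AUC_iv / D_iv)
  = (56/10) / (622/10)
  = 5.6 / 62.2 = 0.0900
  = 9.00%

F = 9.0%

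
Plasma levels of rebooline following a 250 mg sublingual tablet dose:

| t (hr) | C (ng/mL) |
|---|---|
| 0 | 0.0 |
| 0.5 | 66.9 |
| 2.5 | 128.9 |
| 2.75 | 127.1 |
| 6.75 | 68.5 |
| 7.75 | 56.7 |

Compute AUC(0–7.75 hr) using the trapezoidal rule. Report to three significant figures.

Trapezoidal AUC_0→7.75:
  [0→0.5]: (0.0+66.9)/2 × 0.5 = 16.725
  [0.5→2.5]: (66.9+128.9)/2 × 2 = 195.8
  [2.5→2.75]: (128.9+127.1)/2 × 0.25 = 32.0
  [2.75→6.75]: (127.1+68.5)/2 × 4 = 391.2
  [6.75→7.75]: (68.5+56.7)/2 × 1 = 62.6
  Sum = 698.325 ng/mL·hr

AUC = 698 ng/mL·hr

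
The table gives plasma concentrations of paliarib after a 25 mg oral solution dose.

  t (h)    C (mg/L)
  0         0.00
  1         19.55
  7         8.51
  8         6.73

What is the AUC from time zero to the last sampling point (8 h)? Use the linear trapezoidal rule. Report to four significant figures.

AUC = 101.6 mg/L·h

Trapezoidal AUC_0→8:
  [0→1]: (0.00+19.55)/2 × 1 = 9.775
  [1→7]: (19.55+8.51)/2 × 6 = 84.18
  [7→8]: (8.51+6.73)/2 × 1 = 7.62
  Sum = 101.575 mg/L·h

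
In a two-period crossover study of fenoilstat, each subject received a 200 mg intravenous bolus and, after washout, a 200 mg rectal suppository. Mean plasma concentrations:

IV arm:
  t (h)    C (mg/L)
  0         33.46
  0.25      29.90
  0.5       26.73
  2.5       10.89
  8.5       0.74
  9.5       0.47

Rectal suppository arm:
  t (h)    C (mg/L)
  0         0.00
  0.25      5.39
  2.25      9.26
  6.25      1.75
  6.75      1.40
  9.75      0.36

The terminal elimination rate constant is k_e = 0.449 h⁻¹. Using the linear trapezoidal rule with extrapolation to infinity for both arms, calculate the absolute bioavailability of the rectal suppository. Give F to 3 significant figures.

Trapezoidal AUC_0→9.5 (IV):
  [0→0.25]: (33.46+29.90)/2 × 0.25 = 7.92
  [0.25→0.5]: (29.90+26.73)/2 × 0.25 = 7.07875
  [0.5→2.5]: (26.73+10.89)/2 × 2 = 37.62
  [2.5→8.5]: (10.89+0.74)/2 × 6 = 34.89
  [8.5→9.5]: (0.74+0.47)/2 × 1 = 0.605
  Sum = 88.11375 mg/L·h
IV tail: 0.47/0.449 = 1.047; AUC_iv,0→∞ = 88.11375 + 1.047 = 89.16075 mg/L·h
Trapezoidal AUC_0→9.75 (rectal suppository):
  [0→0.25]: (0.00+5.39)/2 × 0.25 = 0.67375
  [0.25→2.25]: (5.39+9.26)/2 × 2 = 14.65
  [2.25→6.25]: (9.26+1.75)/2 × 4 = 22.02
  [6.25→6.75]: (1.75+1.40)/2 × 0.5 = 0.7875
  [6.75→9.75]: (1.40+0.36)/2 × 3 = 2.64
  Sum = 40.77125 mg/L·h
rectal suppository tail: 0.36/0.449 = 0.802; AUC_ev,0→∞ = 40.77125 + 0.802 = 41.57325 mg/L·h
F = (AUC_ev/D_ev)/(AUC_iv/D_iv) = (41.57325/200)/(89.16075/200) = 0.20786625/0.44580375 = 0.4663

F = 0.466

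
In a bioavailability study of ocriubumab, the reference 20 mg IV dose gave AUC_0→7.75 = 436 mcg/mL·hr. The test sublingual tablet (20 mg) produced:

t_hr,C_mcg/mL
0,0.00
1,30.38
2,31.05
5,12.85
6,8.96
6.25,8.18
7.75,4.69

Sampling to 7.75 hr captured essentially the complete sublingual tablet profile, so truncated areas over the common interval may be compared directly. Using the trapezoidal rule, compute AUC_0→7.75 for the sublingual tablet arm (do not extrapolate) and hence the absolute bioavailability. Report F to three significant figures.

F = 0.308

Trapezoidal AUC_0→7.75 (sublingual tablet):
  [0→1]: (0.00+30.38)/2 × 1 = 15.19
  [1→2]: (30.38+31.05)/2 × 1 = 30.715
  [2→5]: (31.05+12.85)/2 × 3 = 65.85
  [5→6]: (12.85+8.96)/2 × 1 = 10.905
  [6→6.25]: (8.96+8.18)/2 × 0.25 = 2.1425
  [6.25→7.75]: (8.18+4.69)/2 × 1.5 = 9.6525
  Sum = 134.455 mcg/mL·hr
F = (AUC_ev/D_ev)/(AUC_iv/D_iv) = (134.455/20)/(436/20) = 6.72275/21.8 = 0.3084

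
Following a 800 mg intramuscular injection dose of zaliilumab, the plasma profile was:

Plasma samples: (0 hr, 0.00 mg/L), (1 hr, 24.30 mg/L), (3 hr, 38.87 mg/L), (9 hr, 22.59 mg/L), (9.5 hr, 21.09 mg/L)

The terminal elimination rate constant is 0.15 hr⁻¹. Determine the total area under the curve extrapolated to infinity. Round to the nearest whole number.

AUC = 411 mg/L·hr

Trapezoidal AUC_0→9.5:
  [0→1]: (0.00+24.30)/2 × 1 = 12.15
  [1→3]: (24.30+38.87)/2 × 2 = 63.17
  [3→9]: (38.87+22.59)/2 × 6 = 184.38
  [9→9.5]: (22.59+21.09)/2 × 0.5 = 10.92
  Sum = 270.62 mg/L·hr
Extrapolated tail: C_last / k_e = 21.09 / 0.15 = 140.600
AUC_0→∞ = 270.62 + 140.600 = 411.22 mg/L·hr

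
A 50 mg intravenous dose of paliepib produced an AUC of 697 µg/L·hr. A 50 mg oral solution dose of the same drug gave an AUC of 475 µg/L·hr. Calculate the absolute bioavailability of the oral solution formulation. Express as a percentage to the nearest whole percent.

F = 68%

F = (AUC_ev / D_ev) / (AUC_iv / D_iv)
  = (475/50) / (697/50)
  = 9.5 / 13.94 = 0.6815
  = 68.15%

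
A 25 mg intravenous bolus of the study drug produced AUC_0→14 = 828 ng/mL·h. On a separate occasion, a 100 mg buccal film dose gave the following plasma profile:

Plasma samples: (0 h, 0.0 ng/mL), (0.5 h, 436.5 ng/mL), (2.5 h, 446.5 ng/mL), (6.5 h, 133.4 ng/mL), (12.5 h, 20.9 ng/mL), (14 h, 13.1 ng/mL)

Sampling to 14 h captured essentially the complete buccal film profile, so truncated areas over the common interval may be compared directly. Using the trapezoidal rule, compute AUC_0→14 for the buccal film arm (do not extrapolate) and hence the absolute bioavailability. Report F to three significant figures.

Trapezoidal AUC_0→14 (buccal film):
  [0→0.5]: (0.0+436.5)/2 × 0.5 = 109.125
  [0.5→2.5]: (436.5+446.5)/2 × 2 = 883.0
  [2.5→6.5]: (446.5+133.4)/2 × 4 = 1159.8
  [6.5→12.5]: (133.4+20.9)/2 × 6 = 462.9
  [12.5→14]: (20.9+13.1)/2 × 1.5 = 25.5
  Sum = 2640.325 ng/mL·h
F = (AUC_ev/D_ev)/(AUC_iv/D_iv) = (2640.325/100)/(828/25) = 26.40325/33.12 = 0.7972

F = 0.797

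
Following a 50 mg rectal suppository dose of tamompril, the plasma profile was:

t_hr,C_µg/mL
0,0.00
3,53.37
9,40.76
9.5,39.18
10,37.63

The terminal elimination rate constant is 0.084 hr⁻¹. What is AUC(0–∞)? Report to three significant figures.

AUC = 850 µg/mL·hr

Trapezoidal AUC_0→10:
  [0→3]: (0.00+53.37)/2 × 3 = 80.055
  [3→9]: (53.37+40.76)/2 × 6 = 282.39
  [9→9.5]: (40.76+39.18)/2 × 0.5 = 19.985
  [9.5→10]: (39.18+37.63)/2 × 0.5 = 19.2025
  Sum = 401.6325 µg/mL·hr
Extrapolated tail: C_last / k_e = 37.63 / 0.084 = 447.976
AUC_0→∞ = 401.6325 + 447.976 = 849.6085 µg/mL·hr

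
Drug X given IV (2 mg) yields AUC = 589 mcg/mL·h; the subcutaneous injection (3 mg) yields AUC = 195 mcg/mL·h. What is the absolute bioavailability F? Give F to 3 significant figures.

F = (AUC_ev / D_ev) / (AUC_iv / D_iv)
  = (195/3) / (589/2)
  = 65 / 294.5 = 0.2207

F = 0.221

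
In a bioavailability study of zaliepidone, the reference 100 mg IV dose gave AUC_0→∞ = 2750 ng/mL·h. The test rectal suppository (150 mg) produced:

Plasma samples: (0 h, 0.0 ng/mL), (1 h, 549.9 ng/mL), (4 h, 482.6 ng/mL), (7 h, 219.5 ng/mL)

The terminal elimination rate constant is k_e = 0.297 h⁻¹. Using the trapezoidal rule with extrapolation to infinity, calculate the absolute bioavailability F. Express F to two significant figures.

F = 0.88

Trapezoidal AUC_0→7 (rectal suppository):
  [0→1]: (0.0+549.9)/2 × 1 = 274.95
  [1→4]: (549.9+482.6)/2 × 3 = 1548.75
  [4→7]: (482.6+219.5)/2 × 3 = 1053.15
  Sum = 2876.85 ng/mL·h
Tail: C_last/k_e = 219.5/0.297 = 739.057
AUC_0→∞ (rectal suppository) = 2876.85 + 739.057 = 3615.907 ng/mL·h
F = (AUC_ev/D_ev)/(AUC_iv/D_iv) = (3615.907/150)/(2750/100) = 24.106/27.5 = 0.8766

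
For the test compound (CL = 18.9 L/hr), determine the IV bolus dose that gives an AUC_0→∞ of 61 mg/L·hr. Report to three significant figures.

Dose_iv = CL × AUC_0→∞
     = 18.9 × 61 = 1152.9 mg

Dose = 1150 mg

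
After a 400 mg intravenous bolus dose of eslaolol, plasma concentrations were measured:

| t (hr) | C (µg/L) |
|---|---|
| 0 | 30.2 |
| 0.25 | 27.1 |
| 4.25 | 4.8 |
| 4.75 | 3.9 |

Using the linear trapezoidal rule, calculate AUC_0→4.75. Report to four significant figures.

Trapezoidal AUC_0→4.75:
  [0→0.25]: (30.2+27.1)/2 × 0.25 = 7.1625
  [0.25→4.25]: (27.1+4.8)/2 × 4 = 63.8
  [4.25→4.75]: (4.8+3.9)/2 × 0.5 = 2.175
  Sum = 73.1375 µg/L·hr

AUC = 73.14 µg/L·hr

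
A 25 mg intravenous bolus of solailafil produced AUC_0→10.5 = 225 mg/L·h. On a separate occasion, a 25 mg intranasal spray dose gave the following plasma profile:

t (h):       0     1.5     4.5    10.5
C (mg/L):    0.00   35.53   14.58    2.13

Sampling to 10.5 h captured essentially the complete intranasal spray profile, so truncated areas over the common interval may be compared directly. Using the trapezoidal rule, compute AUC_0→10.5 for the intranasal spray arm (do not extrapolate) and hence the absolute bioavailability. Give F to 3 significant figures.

F = 0.675

Trapezoidal AUC_0→10.5 (intranasal spray):
  [0→1.5]: (0.00+35.53)/2 × 1.5 = 26.6475
  [1.5→4.5]: (35.53+14.58)/2 × 3 = 75.165
  [4.5→10.5]: (14.58+2.13)/2 × 6 = 50.13
  Sum = 151.9425 mg/L·h
F = (AUC_ev/D_ev)/(AUC_iv/D_iv) = (151.9425/25)/(225/25) = 6.0777/9 = 0.6753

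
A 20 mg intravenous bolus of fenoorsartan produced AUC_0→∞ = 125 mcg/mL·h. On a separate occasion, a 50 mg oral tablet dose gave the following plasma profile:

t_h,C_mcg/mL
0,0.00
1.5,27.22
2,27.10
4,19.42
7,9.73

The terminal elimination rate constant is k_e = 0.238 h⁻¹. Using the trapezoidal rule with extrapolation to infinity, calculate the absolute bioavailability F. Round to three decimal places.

Trapezoidal AUC_0→7 (oral tablet):
  [0→1.5]: (0.00+27.22)/2 × 1.5 = 20.415
  [1.5→2]: (27.22+27.10)/2 × 0.5 = 13.58
  [2→4]: (27.10+19.42)/2 × 2 = 46.52
  [4→7]: (19.42+9.73)/2 × 3 = 43.725
  Sum = 124.24 mcg/mL·h
Tail: C_last/k_e = 9.73/0.238 = 40.882
AUC_0→∞ (oral tablet) = 124.24 + 40.882 = 165.122 mcg/mL·h
F = (AUC_ev/D_ev)/(AUC_iv/D_iv) = (165.122/50)/(125/20) = 3.30244/6.25 = 0.5284

F = 0.528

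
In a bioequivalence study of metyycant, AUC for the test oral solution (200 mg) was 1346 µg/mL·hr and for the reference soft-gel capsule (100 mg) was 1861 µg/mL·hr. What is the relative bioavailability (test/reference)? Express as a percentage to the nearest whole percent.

F_rel = (AUC_test/D_test) / (AUC_ref/D_ref)
      = (1346/200) / (1861/100)
      = 6.73 / 18.61 = 0.3616 = 36.16%

F_rel = 36%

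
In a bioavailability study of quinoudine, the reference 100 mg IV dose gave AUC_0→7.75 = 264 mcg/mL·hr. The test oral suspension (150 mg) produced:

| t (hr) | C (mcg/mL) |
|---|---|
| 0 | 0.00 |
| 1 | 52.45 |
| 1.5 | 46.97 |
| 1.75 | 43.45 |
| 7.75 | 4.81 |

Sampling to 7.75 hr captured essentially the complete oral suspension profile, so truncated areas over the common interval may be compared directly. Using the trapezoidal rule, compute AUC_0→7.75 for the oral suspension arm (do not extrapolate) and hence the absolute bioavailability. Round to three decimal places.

Trapezoidal AUC_0→7.75 (oral suspension):
  [0→1]: (0.00+52.45)/2 × 1 = 26.225
  [1→1.5]: (52.45+46.97)/2 × 0.5 = 24.855
  [1.5→1.75]: (46.97+43.45)/2 × 0.25 = 11.3025
  [1.75→7.75]: (43.45+4.81)/2 × 6 = 144.78
  Sum = 207.1625 mcg/mL·hr
F = (AUC_ev/D_ev)/(AUC_iv/D_iv) = (207.1625/150)/(264/100) = 1.38108/2.64 = 0.5231

F = 0.523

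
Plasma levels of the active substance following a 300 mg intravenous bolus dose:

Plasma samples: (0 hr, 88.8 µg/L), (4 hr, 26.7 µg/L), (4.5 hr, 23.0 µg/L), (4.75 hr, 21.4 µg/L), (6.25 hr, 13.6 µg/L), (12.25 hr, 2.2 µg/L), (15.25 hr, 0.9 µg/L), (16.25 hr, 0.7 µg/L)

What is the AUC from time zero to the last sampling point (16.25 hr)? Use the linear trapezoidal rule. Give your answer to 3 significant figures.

Trapezoidal AUC_0→16.25:
  [0→4]: (88.8+26.7)/2 × 4 = 231.0
  [4→4.5]: (26.7+23.0)/2 × 0.5 = 12.425
  [4.5→4.75]: (23.0+21.4)/2 × 0.25 = 5.55
  [4.75→6.25]: (21.4+13.6)/2 × 1.5 = 26.25
  [6.25→12.25]: (13.6+2.2)/2 × 6 = 47.4
  [12.25→15.25]: (2.2+0.9)/2 × 3 = 4.65
  [15.25→16.25]: (0.9+0.7)/2 × 1 = 0.8
  Sum = 328.075 µg/L·hr

AUC = 328 µg/L·hr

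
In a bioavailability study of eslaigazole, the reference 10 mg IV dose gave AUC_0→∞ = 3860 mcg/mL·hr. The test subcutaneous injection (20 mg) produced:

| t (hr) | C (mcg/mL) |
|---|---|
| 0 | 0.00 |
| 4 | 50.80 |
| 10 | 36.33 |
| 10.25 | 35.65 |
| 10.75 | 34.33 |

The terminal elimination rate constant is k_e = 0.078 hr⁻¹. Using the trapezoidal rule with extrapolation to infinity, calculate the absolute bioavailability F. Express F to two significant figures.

Trapezoidal AUC_0→10.75 (subcutaneous injection):
  [0→4]: (0.00+50.80)/2 × 4 = 101.6
  [4→10]: (50.80+36.33)/2 × 6 = 261.39
  [10→10.25]: (36.33+35.65)/2 × 0.25 = 8.9975
  [10.25→10.75]: (35.65+34.33)/2 × 0.5 = 17.495
  Sum = 389.4825 mcg/mL·hr
Tail: C_last/k_e = 34.33/0.078 = 440.128
AUC_0→∞ (subcutaneous injection) = 389.4825 + 440.128 = 829.6105 mcg/mL·hr
F = (AUC_ev/D_ev)/(AUC_iv/D_iv) = (829.6105/20)/(3860/10) = 41.480525/386 = 0.1075

F = 0.11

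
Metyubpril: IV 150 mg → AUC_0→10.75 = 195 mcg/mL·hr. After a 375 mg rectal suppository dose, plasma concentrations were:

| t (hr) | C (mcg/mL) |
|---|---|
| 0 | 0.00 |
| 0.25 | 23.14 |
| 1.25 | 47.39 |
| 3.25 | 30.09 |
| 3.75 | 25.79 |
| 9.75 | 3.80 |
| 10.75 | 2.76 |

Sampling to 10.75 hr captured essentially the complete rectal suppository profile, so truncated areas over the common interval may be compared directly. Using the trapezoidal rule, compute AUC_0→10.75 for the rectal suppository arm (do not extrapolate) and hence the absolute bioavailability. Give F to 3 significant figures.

F = 0.455

Trapezoidal AUC_0→10.75 (rectal suppository):
  [0→0.25]: (0.00+23.14)/2 × 0.25 = 2.8925
  [0.25→1.25]: (23.14+47.39)/2 × 1 = 35.265
  [1.25→3.25]: (47.39+30.09)/2 × 2 = 77.48
  [3.25→3.75]: (30.09+25.79)/2 × 0.5 = 13.97
  [3.75→9.75]: (25.79+3.80)/2 × 6 = 88.77
  [9.75→10.75]: (3.80+2.76)/2 × 1 = 3.28
  Sum = 221.6575 mcg/mL·hr
F = (AUC_ev/D_ev)/(AUC_iv/D_iv) = (221.6575/375)/(195/150) = 0.591087/1.3 = 0.4547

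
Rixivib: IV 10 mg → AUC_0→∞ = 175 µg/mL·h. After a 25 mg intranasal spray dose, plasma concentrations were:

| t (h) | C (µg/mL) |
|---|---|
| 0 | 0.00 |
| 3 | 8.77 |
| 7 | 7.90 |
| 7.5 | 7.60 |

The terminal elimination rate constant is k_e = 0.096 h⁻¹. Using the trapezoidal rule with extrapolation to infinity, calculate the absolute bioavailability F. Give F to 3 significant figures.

Trapezoidal AUC_0→7.5 (intranasal spray):
  [0→3]: (0.00+8.77)/2 × 3 = 13.155
  [3→7]: (8.77+7.90)/2 × 4 = 33.34
  [7→7.5]: (7.90+7.60)/2 × 0.5 = 3.875
  Sum = 50.37 µg/mL·h
Tail: C_last/k_e = 7.60/0.096 = 79.167
AUC_0→∞ (intranasal spray) = 50.37 + 79.167 = 129.537 µg/mL·h
F = (AUC_ev/D_ev)/(AUC_iv/D_iv) = (129.537/25)/(175/10) = 5.18148/17.5 = 0.2961

F = 0.296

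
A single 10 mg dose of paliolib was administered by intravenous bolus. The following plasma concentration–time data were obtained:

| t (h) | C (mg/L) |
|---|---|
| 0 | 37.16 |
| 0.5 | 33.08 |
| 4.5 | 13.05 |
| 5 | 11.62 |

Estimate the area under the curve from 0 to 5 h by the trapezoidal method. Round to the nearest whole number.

AUC = 116 mg/L·h

Trapezoidal AUC_0→5:
  [0→0.5]: (37.16+33.08)/2 × 0.5 = 17.56
  [0.5→4.5]: (33.08+13.05)/2 × 4 = 92.26
  [4.5→5]: (13.05+11.62)/2 × 0.5 = 6.1675
  Sum = 115.9875 mg/L·h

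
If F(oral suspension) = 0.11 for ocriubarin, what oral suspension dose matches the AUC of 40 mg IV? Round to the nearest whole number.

For equal systemic exposure: F × D_ev = D_iv
D_ev = D_iv / F = 40 / 0.11 = 363.636 mg

D_oral = 364 mg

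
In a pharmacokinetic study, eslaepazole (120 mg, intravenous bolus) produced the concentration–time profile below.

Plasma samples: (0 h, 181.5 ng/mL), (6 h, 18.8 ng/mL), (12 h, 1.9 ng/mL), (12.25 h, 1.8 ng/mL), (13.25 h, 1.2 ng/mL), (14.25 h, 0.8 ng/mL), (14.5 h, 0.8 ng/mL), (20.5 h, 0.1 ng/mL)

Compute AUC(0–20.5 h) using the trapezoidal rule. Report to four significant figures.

AUC = 668.9 ng/mL·h

Trapezoidal AUC_0→20.5:
  [0→6]: (181.5+18.8)/2 × 6 = 600.9
  [6→12]: (18.8+1.9)/2 × 6 = 62.1
  [12→12.25]: (1.9+1.8)/2 × 0.25 = 0.4625
  [12.25→13.25]: (1.8+1.2)/2 × 1 = 1.5
  [13.25→14.25]: (1.2+0.8)/2 × 1 = 1.0
  [14.25→14.5]: (0.8+0.8)/2 × 0.25 = 0.2
  [14.5→20.5]: (0.8+0.1)/2 × 6 = 2.7
  Sum = 668.8625 ng/mL·h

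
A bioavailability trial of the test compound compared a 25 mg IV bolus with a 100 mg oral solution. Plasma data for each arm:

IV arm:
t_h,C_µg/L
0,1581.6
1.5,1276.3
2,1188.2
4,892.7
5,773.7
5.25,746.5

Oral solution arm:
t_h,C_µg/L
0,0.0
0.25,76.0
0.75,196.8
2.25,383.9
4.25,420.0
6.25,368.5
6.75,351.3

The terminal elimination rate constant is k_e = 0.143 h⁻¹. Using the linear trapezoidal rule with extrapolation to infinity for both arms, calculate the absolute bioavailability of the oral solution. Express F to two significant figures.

Trapezoidal AUC_0→5.25 (IV):
  [0→1.5]: (1581.6+1276.3)/2 × 1.5 = 2143.425
  [1.5→2]: (1276.3+1188.2)/2 × 0.5 = 616.125
  [2→4]: (1188.2+892.7)/2 × 2 = 2080.9
  [4→5]: (892.7+773.7)/2 × 1 = 833.2
  [5→5.25]: (773.7+746.5)/2 × 0.25 = 190.025
  Sum = 5863.675 µg/L·h
IV tail: 746.5/0.143 = 5220.280; AUC_iv,0→∞ = 5863.675 + 5220.280 = 11083.955 µg/L·h
Trapezoidal AUC_0→6.75 (oral solution):
  [0→0.25]: (0.0+76.0)/2 × 0.25 = 9.5
  [0.25→0.75]: (76.0+196.8)/2 × 0.5 = 68.2
  [0.75→2.25]: (196.8+383.9)/2 × 1.5 = 435.525
  [2.25→4.25]: (383.9+420.0)/2 × 2 = 803.9
  [4.25→6.25]: (420.0+368.5)/2 × 2 = 788.5
  [6.25→6.75]: (368.5+351.3)/2 × 0.5 = 179.95
  Sum = 2285.575 µg/L·h
oral solution tail: 351.3/0.143 = 2456.643; AUC_ev,0→∞ = 2285.575 + 2456.643 = 4742.218 µg/L·h
F = (AUC_ev/D_ev)/(AUC_iv/D_iv) = (4742.218/100)/(11083.955/25) = 47.42218/443.3582 = 0.1070

F = 0.11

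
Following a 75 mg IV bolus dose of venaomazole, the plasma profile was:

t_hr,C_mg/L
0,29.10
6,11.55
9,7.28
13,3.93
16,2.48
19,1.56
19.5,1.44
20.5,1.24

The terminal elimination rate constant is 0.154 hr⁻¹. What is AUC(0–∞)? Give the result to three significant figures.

AUC = 198 mg/L·hr

Trapezoidal AUC_0→20.5:
  [0→6]: (29.10+11.55)/2 × 6 = 121.95
  [6→9]: (11.55+7.28)/2 × 3 = 28.245
  [9→13]: (7.28+3.93)/2 × 4 = 22.42
  [13→16]: (3.93+2.48)/2 × 3 = 9.615
  [16→19]: (2.48+1.56)/2 × 3 = 6.06
  [19→19.5]: (1.56+1.44)/2 × 0.5 = 0.75
  [19.5→20.5]: (1.44+1.24)/2 × 1 = 1.34
  Sum = 190.38 mg/L·hr
Extrapolated tail: C_last / k_e = 1.24 / 0.154 = 8.052
AUC_0→∞ = 190.38 + 8.052 = 198.432 mg/L·hr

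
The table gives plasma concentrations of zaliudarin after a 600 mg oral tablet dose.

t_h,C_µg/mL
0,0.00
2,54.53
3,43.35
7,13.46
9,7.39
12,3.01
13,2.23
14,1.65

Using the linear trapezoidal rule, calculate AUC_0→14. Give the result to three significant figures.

AUC = 258 µg/mL·h

Trapezoidal AUC_0→14:
  [0→2]: (0.00+54.53)/2 × 2 = 54.53
  [2→3]: (54.53+43.35)/2 × 1 = 48.94
  [3→7]: (43.35+13.46)/2 × 4 = 113.62
  [7→9]: (13.46+7.39)/2 × 2 = 20.85
  [9→12]: (7.39+3.01)/2 × 3 = 15.6
  [12→13]: (3.01+2.23)/2 × 1 = 2.62
  [13→14]: (2.23+1.65)/2 × 1 = 1.94
  Sum = 258.1 µg/mL·h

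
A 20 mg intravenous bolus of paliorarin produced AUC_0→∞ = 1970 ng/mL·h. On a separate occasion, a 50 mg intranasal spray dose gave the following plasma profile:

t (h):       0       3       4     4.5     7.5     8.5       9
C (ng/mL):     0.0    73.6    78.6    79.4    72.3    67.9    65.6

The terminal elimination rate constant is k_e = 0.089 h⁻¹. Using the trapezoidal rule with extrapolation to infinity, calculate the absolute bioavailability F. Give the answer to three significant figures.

Trapezoidal AUC_0→9 (intranasal spray):
  [0→3]: (0.0+73.6)/2 × 3 = 110.4
  [3→4]: (73.6+78.6)/2 × 1 = 76.1
  [4→4.5]: (78.6+79.4)/2 × 0.5 = 39.5
  [4.5→7.5]: (79.4+72.3)/2 × 3 = 227.55
  [7.5→8.5]: (72.3+67.9)/2 × 1 = 70.1
  [8.5→9]: (67.9+65.6)/2 × 0.5 = 33.375
  Sum = 557.025 ng/mL·h
Tail: C_last/k_e = 65.6/0.089 = 737.079
AUC_0→∞ (intranasal spray) = 557.025 + 737.079 = 1294.104 ng/mL·h
F = (AUC_ev/D_ev)/(AUC_iv/D_iv) = (1294.104/50)/(1970/20) = 25.88208/98.5 = 0.2628

F = 0.263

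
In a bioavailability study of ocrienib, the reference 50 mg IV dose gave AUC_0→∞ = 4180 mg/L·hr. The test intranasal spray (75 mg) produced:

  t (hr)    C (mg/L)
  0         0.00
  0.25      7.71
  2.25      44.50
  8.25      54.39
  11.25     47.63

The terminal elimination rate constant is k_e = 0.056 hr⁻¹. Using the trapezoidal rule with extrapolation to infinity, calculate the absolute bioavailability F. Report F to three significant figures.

F = 0.216

Trapezoidal AUC_0→11.25 (intranasal spray):
  [0→0.25]: (0.00+7.71)/2 × 0.25 = 0.96375
  [0.25→2.25]: (7.71+44.50)/2 × 2 = 52.21
  [2.25→8.25]: (44.50+54.39)/2 × 6 = 296.67
  [8.25→11.25]: (54.39+47.63)/2 × 3 = 153.03
  Sum = 502.87375 mg/L·hr
Tail: C_last/k_e = 47.63/0.056 = 850.536
AUC_0→∞ (intranasal spray) = 502.87375 + 850.536 = 1353.40975 mg/L·hr
F = (AUC_ev/D_ev)/(AUC_iv/D_iv) = (1353.40975/75)/(4180/50) = 18.0455/83.6 = 0.2159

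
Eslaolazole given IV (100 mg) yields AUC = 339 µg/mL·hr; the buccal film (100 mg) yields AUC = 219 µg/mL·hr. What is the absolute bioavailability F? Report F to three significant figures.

F = 0.646

F = (AUC_ev / D_ev) / (AUC_iv / D_iv)
  = (219/100) / (339/100)
  = 2.19 / 3.39 = 0.6460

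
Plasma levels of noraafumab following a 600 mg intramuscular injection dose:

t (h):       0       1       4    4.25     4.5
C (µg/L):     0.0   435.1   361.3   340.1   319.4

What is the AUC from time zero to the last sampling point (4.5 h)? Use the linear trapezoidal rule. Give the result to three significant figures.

AUC = 1580 µg/L·h

Trapezoidal AUC_0→4.5:
  [0→1]: (0.0+435.1)/2 × 1 = 217.55
  [1→4]: (435.1+361.3)/2 × 3 = 1194.6
  [4→4.25]: (361.3+340.1)/2 × 0.25 = 87.675
  [4.25→4.5]: (340.1+319.4)/2 × 0.25 = 82.4375
  Sum = 1582.2625 µg/L·h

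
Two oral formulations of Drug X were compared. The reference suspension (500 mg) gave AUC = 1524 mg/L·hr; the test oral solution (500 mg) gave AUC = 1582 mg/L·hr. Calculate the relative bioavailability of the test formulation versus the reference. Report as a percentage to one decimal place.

F_rel = 103.8%

F_rel = (AUC_test/D_test) / (AUC_ref/D_ref)
      = (1582/500) / (1524/500)
      = 3.164 / 3.048 = 1.0381 = 103.81%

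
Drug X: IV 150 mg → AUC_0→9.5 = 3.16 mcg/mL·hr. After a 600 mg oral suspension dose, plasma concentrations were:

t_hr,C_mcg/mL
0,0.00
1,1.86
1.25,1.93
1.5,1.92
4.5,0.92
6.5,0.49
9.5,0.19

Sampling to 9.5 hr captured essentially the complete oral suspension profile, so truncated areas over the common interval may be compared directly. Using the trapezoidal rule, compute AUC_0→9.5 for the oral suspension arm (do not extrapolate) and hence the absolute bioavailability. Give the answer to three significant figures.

F = 0.678

Trapezoidal AUC_0→9.5 (oral suspension):
  [0→1]: (0.00+1.86)/2 × 1 = 0.93
  [1→1.25]: (1.86+1.93)/2 × 0.25 = 0.47375
  [1.25→1.5]: (1.93+1.92)/2 × 0.25 = 0.48125
  [1.5→4.5]: (1.92+0.92)/2 × 3 = 4.26
  [4.5→6.5]: (0.92+0.49)/2 × 2 = 1.41
  [6.5→9.5]: (0.49+0.19)/2 × 3 = 1.02
  Sum = 8.575 mcg/mL·hr
F = (AUC_ev/D_ev)/(AUC_iv/D_iv) = (8.575/600)/(3.16/150) = 0.0142917/0.0210667 = 0.6784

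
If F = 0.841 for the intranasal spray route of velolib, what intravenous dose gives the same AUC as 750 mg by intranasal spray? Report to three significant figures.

D_iv = 631 mg

Systemic exposure from an extravascular dose = F × D_ev, so the equivalent IV dose is F × D_ev.
D_iv = F × D_ev = 0.841 × 750 = 630.75 mg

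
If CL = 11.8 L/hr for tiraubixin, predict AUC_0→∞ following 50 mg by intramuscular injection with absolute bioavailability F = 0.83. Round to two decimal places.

AUC_0→∞ = F × Dose / CL
        = 0.83 × 50 / 11.8 = 3.51695 mg/L·hr

AUC = 3.52 mg/L·hr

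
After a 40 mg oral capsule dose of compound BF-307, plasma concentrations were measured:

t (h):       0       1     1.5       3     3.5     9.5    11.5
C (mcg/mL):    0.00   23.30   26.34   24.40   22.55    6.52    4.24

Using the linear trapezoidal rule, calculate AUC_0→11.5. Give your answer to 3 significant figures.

AUC = 172 mcg/mL·h

Trapezoidal AUC_0→11.5:
  [0→1]: (0.00+23.30)/2 × 1 = 11.65
  [1→1.5]: (23.30+26.34)/2 × 0.5 = 12.41
  [1.5→3]: (26.34+24.40)/2 × 1.5 = 38.055
  [3→3.5]: (24.40+22.55)/2 × 0.5 = 11.7375
  [3.5→9.5]: (22.55+6.52)/2 × 6 = 87.21
  [9.5→11.5]: (6.52+4.24)/2 × 2 = 10.76
  Sum = 171.8225 mcg/mL·h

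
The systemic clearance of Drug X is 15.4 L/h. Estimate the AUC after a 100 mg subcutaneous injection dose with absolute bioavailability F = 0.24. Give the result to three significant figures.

AUC = 1.56 mg/L·h

AUC_0→∞ = F × Dose / CL
        = 0.24 × 100 / 15.4 = 1.55844 mg/L·h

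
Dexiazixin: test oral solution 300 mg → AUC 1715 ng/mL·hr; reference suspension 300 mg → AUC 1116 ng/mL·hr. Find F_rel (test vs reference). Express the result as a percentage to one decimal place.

F_rel = 153.7%

F_rel = (AUC_test/D_test) / (AUC_ref/D_ref)
      = (1715/300) / (1116/300)
      = 5.71667 / 3.72 = 1.5367 = 153.67%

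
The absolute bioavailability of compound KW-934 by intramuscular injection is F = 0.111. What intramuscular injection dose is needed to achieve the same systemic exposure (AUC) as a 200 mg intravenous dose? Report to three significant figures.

For equal systemic exposure: F × D_ev = D_iv
D_ev = D_iv / F = 200 / 0.111 = 1801.8 mg

D_intramuscular = 1800 mg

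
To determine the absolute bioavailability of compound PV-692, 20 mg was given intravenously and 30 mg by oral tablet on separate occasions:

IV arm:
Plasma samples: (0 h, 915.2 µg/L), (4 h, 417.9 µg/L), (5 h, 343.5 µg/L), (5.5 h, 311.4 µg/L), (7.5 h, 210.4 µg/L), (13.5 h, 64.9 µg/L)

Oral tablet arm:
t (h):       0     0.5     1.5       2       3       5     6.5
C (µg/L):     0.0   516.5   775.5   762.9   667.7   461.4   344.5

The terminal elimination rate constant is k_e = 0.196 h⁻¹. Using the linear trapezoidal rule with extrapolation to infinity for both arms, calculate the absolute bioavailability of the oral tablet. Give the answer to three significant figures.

F = 0.732

Trapezoidal AUC_0→13.5 (IV):
  [0→4]: (915.2+417.9)/2 × 4 = 2666.2
  [4→5]: (417.9+343.5)/2 × 1 = 380.7
  [5→5.5]: (343.5+311.4)/2 × 0.5 = 163.725
  [5.5→7.5]: (311.4+210.4)/2 × 2 = 521.8
  [7.5→13.5]: (210.4+64.9)/2 × 6 = 825.9
  Sum = 4558.325 µg/L·h
IV tail: 64.9/0.196 = 331.122; AUC_iv,0→∞ = 4558.325 + 331.122 = 4889.447 µg/L·h
Trapezoidal AUC_0→6.5 (oral tablet):
  [0→0.5]: (0.0+516.5)/2 × 0.5 = 129.125
  [0.5→1.5]: (516.5+775.5)/2 × 1 = 646.0
  [1.5→2]: (775.5+762.9)/2 × 0.5 = 384.6
  [2→3]: (762.9+667.7)/2 × 1 = 715.3
  [3→5]: (667.7+461.4)/2 × 2 = 1129.1
  [5→6.5]: (461.4+344.5)/2 × 1.5 = 604.425
  Sum = 3608.55 µg/L·h
oral tablet tail: 344.5/0.196 = 1757.653; AUC_ev,0→∞ = 3608.55 + 1757.653 = 5366.203 µg/L·h
F = (AUC_ev/D_ev)/(AUC_iv/D_iv) = (5366.203/30)/(4889.447/20) = 178.873/244.47235 = 0.7317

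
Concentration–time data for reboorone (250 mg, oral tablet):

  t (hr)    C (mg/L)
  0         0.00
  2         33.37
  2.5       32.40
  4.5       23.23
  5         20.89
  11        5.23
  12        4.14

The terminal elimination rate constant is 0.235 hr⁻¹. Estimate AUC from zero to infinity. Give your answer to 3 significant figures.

AUC = 217 mg/L·hr

Trapezoidal AUC_0→12:
  [0→2]: (0.00+33.37)/2 × 2 = 33.37
  [2→2.5]: (33.37+32.40)/2 × 0.5 = 16.4425
  [2.5→4.5]: (32.40+23.23)/2 × 2 = 55.63
  [4.5→5]: (23.23+20.89)/2 × 0.5 = 11.03
  [5→11]: (20.89+5.23)/2 × 6 = 78.36
  [11→12]: (5.23+4.14)/2 × 1 = 4.685
  Sum = 199.5175 mg/L·hr
Extrapolated tail: C_last / k_e = 4.14 / 0.235 = 17.617
AUC_0→∞ = 199.5175 + 17.617 = 217.1345 mg/L·hr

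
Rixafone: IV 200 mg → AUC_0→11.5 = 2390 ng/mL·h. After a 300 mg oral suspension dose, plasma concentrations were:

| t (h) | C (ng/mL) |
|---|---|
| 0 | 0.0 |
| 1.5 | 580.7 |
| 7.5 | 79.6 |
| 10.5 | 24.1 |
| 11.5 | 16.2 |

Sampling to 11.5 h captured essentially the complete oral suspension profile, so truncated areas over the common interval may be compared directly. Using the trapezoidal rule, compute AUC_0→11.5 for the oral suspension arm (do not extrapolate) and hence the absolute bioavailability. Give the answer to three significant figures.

Trapezoidal AUC_0→11.5 (oral suspension):
  [0→1.5]: (0.0+580.7)/2 × 1.5 = 435.525
  [1.5→7.5]: (580.7+79.6)/2 × 6 = 1980.9
  [7.5→10.5]: (79.6+24.1)/2 × 3 = 155.55
  [10.5→11.5]: (24.1+16.2)/2 × 1 = 20.15
  Sum = 2592.125 ng/mL·h
F = (AUC_ev/D_ev)/(AUC_iv/D_iv) = (2592.125/300)/(2390/200) = 8.64042/11.95 = 0.7230

F = 0.723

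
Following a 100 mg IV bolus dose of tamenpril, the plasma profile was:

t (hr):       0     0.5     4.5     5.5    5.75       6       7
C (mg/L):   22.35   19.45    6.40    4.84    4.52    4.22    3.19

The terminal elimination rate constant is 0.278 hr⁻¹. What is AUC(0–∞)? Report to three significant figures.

Trapezoidal AUC_0→7:
  [0→0.5]: (22.35+19.45)/2 × 0.5 = 10.45
  [0.5→4.5]: (19.45+6.40)/2 × 4 = 51.7
  [4.5→5.5]: (6.40+4.84)/2 × 1 = 5.62
  [5.5→5.75]: (4.84+4.52)/2 × 0.25 = 1.17
  [5.75→6]: (4.52+4.22)/2 × 0.25 = 1.0925
  [6→7]: (4.22+3.19)/2 × 1 = 3.705
  Sum = 73.7375 mg/L·hr
Extrapolated tail: C_last / k_e = 3.19 / 0.278 = 11.475
AUC_0→∞ = 73.7375 + 11.475 = 85.2125 mg/L·hr

AUC = 85.2 mg/L·hr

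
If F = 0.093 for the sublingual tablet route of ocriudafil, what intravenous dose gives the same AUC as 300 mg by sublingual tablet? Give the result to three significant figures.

D_iv = 27.9 mg

Systemic exposure from an extravascular dose = F × D_ev, so the equivalent IV dose is F × D_ev.
D_iv = F × D_ev = 0.093 × 300 = 27.9 mg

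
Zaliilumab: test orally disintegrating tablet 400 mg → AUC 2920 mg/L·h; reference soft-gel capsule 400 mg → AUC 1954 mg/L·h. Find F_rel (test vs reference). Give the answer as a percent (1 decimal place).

F_rel = 149.4%

F_rel = (AUC_test/D_test) / (AUC_ref/D_ref)
      = (2920/400) / (1954/400)
      = 7.3 / 4.885 = 1.4944 = 149.44%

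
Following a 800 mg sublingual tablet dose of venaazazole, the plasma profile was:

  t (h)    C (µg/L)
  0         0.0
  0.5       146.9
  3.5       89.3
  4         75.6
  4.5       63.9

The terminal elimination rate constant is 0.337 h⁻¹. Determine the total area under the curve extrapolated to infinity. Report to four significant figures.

Trapezoidal AUC_0→4.5:
  [0→0.5]: (0.0+146.9)/2 × 0.5 = 36.725
  [0.5→3.5]: (146.9+89.3)/2 × 3 = 354.3
  [3.5→4]: (89.3+75.6)/2 × 0.5 = 41.225
  [4→4.5]: (75.6+63.9)/2 × 0.5 = 34.875
  Sum = 467.125 µg/L·h
Extrapolated tail: C_last / k_e = 63.9 / 0.337 = 189.614
AUC_0→∞ = 467.125 + 189.614 = 656.739 µg/L·h

AUC = 656.7 µg/L·h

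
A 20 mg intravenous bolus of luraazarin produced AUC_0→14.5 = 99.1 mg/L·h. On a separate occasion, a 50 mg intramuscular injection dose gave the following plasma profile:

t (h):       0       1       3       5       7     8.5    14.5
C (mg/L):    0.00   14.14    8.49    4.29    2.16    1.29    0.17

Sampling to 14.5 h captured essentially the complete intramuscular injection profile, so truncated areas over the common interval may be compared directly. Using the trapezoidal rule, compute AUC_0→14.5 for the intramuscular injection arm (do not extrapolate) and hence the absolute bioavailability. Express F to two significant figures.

Trapezoidal AUC_0→14.5 (intramuscular injection):
  [0→1]: (0.00+14.14)/2 × 1 = 7.07
  [1→3]: (14.14+8.49)/2 × 2 = 22.63
  [3→5]: (8.49+4.29)/2 × 2 = 12.78
  [5→7]: (4.29+2.16)/2 × 2 = 6.45
  [7→8.5]: (2.16+1.29)/2 × 1.5 = 2.5875
  [8.5→14.5]: (1.29+0.17)/2 × 6 = 4.38
  Sum = 55.8975 mg/L·h
F = (AUC_ev/D_ev)/(AUC_iv/D_iv) = (55.8975/50)/(99.1/20) = 1.11795/4.955 = 0.2256

F = 0.23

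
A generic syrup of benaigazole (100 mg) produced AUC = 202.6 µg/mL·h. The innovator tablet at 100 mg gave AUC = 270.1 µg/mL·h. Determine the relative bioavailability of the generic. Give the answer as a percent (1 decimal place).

F_rel = (AUC_test/D_test) / (AUC_ref/D_ref)
      = (202.6/100) / (270.1/100)
      = 2.026 / 2.701 = 0.7501 = 75.01%

F_rel = 75.0%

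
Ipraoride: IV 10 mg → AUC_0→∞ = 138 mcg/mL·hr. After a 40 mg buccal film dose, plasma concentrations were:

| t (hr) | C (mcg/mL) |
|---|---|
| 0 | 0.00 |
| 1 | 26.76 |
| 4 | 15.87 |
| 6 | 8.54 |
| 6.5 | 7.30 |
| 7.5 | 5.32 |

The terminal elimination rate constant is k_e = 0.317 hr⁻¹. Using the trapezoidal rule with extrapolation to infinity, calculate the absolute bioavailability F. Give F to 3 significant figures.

Trapezoidal AUC_0→7.5 (buccal film):
  [0→1]: (0.00+26.76)/2 × 1 = 13.38
  [1→4]: (26.76+15.87)/2 × 3 = 63.945
  [4→6]: (15.87+8.54)/2 × 2 = 24.41
  [6→6.5]: (8.54+7.30)/2 × 0.5 = 3.96
  [6.5→7.5]: (7.30+5.32)/2 × 1 = 6.31
  Sum = 112.005 mcg/mL·hr
Tail: C_last/k_e = 5.32/0.317 = 16.782
AUC_0→∞ (buccal film) = 112.005 + 16.782 = 128.787 mcg/mL·hr
F = (AUC_ev/D_ev)/(AUC_iv/D_iv) = (128.787/40)/(138/10) = 3.219675/13.8 = 0.2333

F = 0.233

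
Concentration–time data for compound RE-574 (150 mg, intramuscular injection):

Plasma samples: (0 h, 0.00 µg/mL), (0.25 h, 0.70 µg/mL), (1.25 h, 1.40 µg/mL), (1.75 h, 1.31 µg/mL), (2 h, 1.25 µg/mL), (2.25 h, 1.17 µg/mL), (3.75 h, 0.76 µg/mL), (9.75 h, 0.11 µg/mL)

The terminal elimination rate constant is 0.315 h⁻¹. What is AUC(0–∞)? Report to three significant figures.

AUC = 6.84 µg/mL·h

Trapezoidal AUC_0→9.75:
  [0→0.25]: (0.00+0.70)/2 × 0.25 = 0.0875
  [0.25→1.25]: (0.70+1.40)/2 × 1 = 1.05
  [1.25→1.75]: (1.40+1.31)/2 × 0.5 = 0.6775
  [1.75→2]: (1.31+1.25)/2 × 0.25 = 0.32
  [2→2.25]: (1.25+1.17)/2 × 0.25 = 0.3025
  [2.25→3.75]: (1.17+0.76)/2 × 1.5 = 1.4475
  [3.75→9.75]: (0.76+0.11)/2 × 6 = 2.61
  Sum = 6.495 µg/mL·h
Extrapolated tail: C_last / k_e = 0.11 / 0.315 = 0.349
AUC_0→∞ = 6.495 + 0.349 = 6.844 µg/mL·h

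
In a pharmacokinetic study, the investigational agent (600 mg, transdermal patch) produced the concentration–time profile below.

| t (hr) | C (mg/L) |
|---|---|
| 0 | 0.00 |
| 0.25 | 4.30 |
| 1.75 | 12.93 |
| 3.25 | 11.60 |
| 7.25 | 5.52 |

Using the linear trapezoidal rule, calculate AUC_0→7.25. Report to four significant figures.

AUC = 66.10 mg/L·hr

Trapezoidal AUC_0→7.25:
  [0→0.25]: (0.00+4.30)/2 × 0.25 = 0.5375
  [0.25→1.75]: (4.30+12.93)/2 × 1.5 = 12.9225
  [1.75→3.25]: (12.93+11.60)/2 × 1.5 = 18.3975
  [3.25→7.25]: (11.60+5.52)/2 × 4 = 34.24
  Sum = 66.0975 mg/L·hr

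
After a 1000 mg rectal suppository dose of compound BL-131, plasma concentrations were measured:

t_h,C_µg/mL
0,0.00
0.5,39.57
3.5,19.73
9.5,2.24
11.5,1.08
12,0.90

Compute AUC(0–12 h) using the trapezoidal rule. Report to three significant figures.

Trapezoidal AUC_0→12:
  [0→0.5]: (0.00+39.57)/2 × 0.5 = 9.8925
  [0.5→3.5]: (39.57+19.73)/2 × 3 = 88.95
  [3.5→9.5]: (19.73+2.24)/2 × 6 = 65.91
  [9.5→11.5]: (2.24+1.08)/2 × 2 = 3.32
  [11.5→12]: (1.08+0.90)/2 × 0.5 = 0.495
  Sum = 168.5675 µg/mL·h

AUC = 169 µg/mL·h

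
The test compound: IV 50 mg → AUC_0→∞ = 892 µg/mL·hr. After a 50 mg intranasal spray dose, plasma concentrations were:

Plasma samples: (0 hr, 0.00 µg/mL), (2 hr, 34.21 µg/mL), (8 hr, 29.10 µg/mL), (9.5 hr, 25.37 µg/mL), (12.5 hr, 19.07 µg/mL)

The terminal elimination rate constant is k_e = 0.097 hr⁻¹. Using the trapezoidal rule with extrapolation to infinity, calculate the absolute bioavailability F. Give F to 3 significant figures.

Trapezoidal AUC_0→12.5 (intranasal spray):
  [0→2]: (0.00+34.21)/2 × 2 = 34.21
  [2→8]: (34.21+29.10)/2 × 6 = 189.93
  [8→9.5]: (29.10+25.37)/2 × 1.5 = 40.8525
  [9.5→12.5]: (25.37+19.07)/2 × 3 = 66.66
  Sum = 331.6525 µg/mL·hr
Tail: C_last/k_e = 19.07/0.097 = 196.598
AUC_0→∞ (intranasal spray) = 331.6525 + 196.598 = 528.2505 µg/mL·hr
F = (AUC_ev/D_ev)/(AUC_iv/D_iv) = (528.2505/50)/(892/50) = 10.56501/17.84 = 0.5922

F = 0.592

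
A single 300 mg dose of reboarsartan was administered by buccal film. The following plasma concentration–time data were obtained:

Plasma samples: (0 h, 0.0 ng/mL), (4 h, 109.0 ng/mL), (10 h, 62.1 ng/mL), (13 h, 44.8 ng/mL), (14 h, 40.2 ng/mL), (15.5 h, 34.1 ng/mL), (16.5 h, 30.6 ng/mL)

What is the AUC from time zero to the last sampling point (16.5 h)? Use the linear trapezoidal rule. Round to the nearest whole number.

Trapezoidal AUC_0→16.5:
  [0→4]: (0.0+109.0)/2 × 4 = 218.0
  [4→10]: (109.0+62.1)/2 × 6 = 513.3
  [10→13]: (62.1+44.8)/2 × 3 = 160.35
  [13→14]: (44.8+40.2)/2 × 1 = 42.5
  [14→15.5]: (40.2+34.1)/2 × 1.5 = 55.725
  [15.5→16.5]: (34.1+30.6)/2 × 1 = 32.35
  Sum = 1022.225 ng/mL·h

AUC = 1022 ng/mL·h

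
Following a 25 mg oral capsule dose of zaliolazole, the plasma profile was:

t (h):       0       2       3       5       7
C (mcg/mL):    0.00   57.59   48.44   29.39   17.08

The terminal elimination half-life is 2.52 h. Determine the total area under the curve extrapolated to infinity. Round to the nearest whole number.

Trapezoidal AUC_0→7:
  [0→2]: (0.00+57.59)/2 × 2 = 57.59
  [2→3]: (57.59+48.44)/2 × 1 = 53.015
  [3→5]: (48.44+29.39)/2 × 2 = 77.83
  [5→7]: (29.39+17.08)/2 × 2 = 46.47
  Sum = 234.905 mcg/mL·h
k_e = ln2 / t½ = 0.693147 / 2.52 = 0.2751 h^-1
Extrapolated tail: C_last / k_e = 17.08 / 0.2751 = 62.087
AUC_0→∞ = 234.905 + 62.087 = 296.992 mcg/mL·h

AUC = 297 mcg/mL·h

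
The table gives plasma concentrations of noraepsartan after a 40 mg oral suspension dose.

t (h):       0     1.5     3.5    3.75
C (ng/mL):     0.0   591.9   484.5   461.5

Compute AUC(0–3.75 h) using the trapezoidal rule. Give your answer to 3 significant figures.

Trapezoidal AUC_0→3.75:
  [0→1.5]: (0.0+591.9)/2 × 1.5 = 443.925
  [1.5→3.5]: (591.9+484.5)/2 × 2 = 1076.4
  [3.5→3.75]: (484.5+461.5)/2 × 0.25 = 118.25
  Sum = 1638.575 ng/mL·h

AUC = 1640 ng/mL·h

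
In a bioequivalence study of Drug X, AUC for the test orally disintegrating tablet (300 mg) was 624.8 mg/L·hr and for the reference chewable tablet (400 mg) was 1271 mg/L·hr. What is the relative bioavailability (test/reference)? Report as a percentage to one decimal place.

F_rel = 65.5%

F_rel = (AUC_test/D_test) / (AUC_ref/D_ref)
      = (624.8/300) / (1271/400)
      = 2.08267 / 3.1775 = 0.6554 = 65.54%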